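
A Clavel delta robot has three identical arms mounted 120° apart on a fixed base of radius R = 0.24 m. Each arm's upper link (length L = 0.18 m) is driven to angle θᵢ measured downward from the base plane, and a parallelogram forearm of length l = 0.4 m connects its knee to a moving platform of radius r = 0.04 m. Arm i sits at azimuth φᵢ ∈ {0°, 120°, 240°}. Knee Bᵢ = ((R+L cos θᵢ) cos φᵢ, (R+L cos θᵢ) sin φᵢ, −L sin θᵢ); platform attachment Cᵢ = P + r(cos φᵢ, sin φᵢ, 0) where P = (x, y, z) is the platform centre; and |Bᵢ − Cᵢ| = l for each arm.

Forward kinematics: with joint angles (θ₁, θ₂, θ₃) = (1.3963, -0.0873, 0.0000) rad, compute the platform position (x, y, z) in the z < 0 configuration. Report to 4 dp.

(-0.1666, 0.0051, -0.2186)

arm 1 at φ=0.0°: e+L cos θ1 = 0.2313;  O1 = (0.2313, 0.0000, -0.1773)
φ2=120.0°: virtual centre (-0.1897, 0.3285, 0.0157), radius l
arm 3 at φ=240.0°: e+L cos θ3 = 0.3800;  O3 = (-0.1900, -0.3291, 0.0000)
eliminate P² terms by subtracting sphere 1 from 2 and 3
[-0.8418 0.6570 0.3859]·P = 0.0592;  [-0.8425 -0.6582 0.3545]·P = 0.0595
det = 1.1076;  x = -0.0705+0.4396z,  y = -0.0002+-0.0241z
sphere 1 gives Az²+Bz+C=0 with A=1.1939, B=0.0892, C=-0.0375;  B²−4AC=0.1872;  roots -0.2186, 0.1438;  negative root z = -0.2186
x = -0.1666, y = 0.0051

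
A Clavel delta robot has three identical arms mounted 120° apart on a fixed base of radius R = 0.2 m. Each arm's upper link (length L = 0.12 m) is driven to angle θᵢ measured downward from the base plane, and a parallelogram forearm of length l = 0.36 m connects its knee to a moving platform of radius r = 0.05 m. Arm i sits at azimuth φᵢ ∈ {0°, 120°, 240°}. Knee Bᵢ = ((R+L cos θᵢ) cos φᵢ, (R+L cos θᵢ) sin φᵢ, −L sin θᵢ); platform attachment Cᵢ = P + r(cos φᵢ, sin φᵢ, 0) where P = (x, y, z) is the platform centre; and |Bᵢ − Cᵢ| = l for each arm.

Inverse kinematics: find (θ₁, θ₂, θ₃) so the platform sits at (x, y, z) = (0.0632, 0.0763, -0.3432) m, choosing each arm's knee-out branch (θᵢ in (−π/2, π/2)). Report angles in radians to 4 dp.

θ₁ = 0.4365, θ₂ = 0.6112, θ₃ = 1.3094

φ1=0.0° → target in arm frame (0.0632, 0.0763)
  A cos θ + B sin θ = C:  0.0868·cos θ + -0.3432·sin θ = -0.0664
  √(A²+B²)=0.3540;  θ1 = -1.3231+1.7596 ≈ 0.4365
rotate P by −φ2: (0.0345, -0.0929, -0.3432)
  A=0.1155, B=-0.3432, C=(l²−L²−A²−y'²−z²)/(2L)=-0.1023
  √(A²+B²)=0.3621;  θ2 = -1.2461+1.8573 ≈ 0.6112
arm 3 (φ=240.0°): x'=-0.0977, y'=0.0166
  e−x'=0.2477;  (l²−L²−(e−x')²−y'²−z²)/2L = -0.2675
  γ=atan2(-0.3432,0.2477)=-0.9457;  ψ=arccos(-0.6321)=2.2550;  θ3=γ+ψ≈1.3094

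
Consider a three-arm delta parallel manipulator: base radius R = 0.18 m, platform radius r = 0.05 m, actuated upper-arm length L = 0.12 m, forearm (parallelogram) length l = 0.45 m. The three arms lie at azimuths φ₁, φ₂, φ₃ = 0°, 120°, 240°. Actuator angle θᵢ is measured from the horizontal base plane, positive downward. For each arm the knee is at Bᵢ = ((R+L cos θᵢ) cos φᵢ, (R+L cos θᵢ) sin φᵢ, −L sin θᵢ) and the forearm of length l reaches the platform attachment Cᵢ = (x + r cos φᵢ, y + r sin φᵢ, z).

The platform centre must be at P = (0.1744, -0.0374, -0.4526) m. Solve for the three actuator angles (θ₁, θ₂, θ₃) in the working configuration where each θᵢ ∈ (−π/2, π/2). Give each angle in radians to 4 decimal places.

θ₁ = 0.0876, θ₂ = 1.3960, θ₃ = 1.1346

φ1=0.0° → target in arm frame (0.1744, -0.0374)
  e−x'=-0.0444;  (l²−L²−(e−x')²−y'²−z²)/2L = -0.0838
  √(A²+B²)=0.4548;  θ1 = -1.6686+1.7562 ≈ 0.0876
rotate P by −φ2: (-0.1196, -0.1323, -0.4526)
  A=0.2496, B=-0.4526, C=(l²−L²−A²−y'²−z²)/(2L)=-0.4023
  √(A²+B²)=0.5169;  θ2 = -1.0668+2.4629 ≈ 1.3960
φ3=240.0° → target in arm frame (-0.0548, 0.1697)
  e−x'=0.1848;  (l²−L²−(e−x')²−y'²−z²)/2L = -0.3321
  √(A²+B²)=0.4889;  θ3 = -1.1831+2.3177 ≈ 1.1346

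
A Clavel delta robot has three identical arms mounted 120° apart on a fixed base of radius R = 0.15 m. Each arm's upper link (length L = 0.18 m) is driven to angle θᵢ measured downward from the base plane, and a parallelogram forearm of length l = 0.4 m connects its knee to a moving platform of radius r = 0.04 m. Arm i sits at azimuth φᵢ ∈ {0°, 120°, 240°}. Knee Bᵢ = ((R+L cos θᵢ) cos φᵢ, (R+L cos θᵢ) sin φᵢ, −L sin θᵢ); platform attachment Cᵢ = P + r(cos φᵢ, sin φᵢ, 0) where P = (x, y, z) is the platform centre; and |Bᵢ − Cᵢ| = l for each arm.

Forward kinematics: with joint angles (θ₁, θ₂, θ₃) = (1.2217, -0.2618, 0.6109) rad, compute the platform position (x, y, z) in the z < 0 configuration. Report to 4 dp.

(-0.1811, 0.1052, -0.3258)

arm 1 at φ=0.0°: (R−r)+L cos θ1 = 0.1716;  O1 = (0.1716, 0.0000, -0.1691)
O2 = (0.2839·cos120.0°, 0.2839·sin120.0°, 0.0466) = (-0.1419, 0.2458, 0.0466)
O3 = (0.2574·cos240.0°, 0.2574·sin240.0°, -0.1032) = (-0.1287, -0.2230, -0.1032)
subtract pairs → two planes through P
[-0.6270 0.4917 0.4315]·P = 0.0247;  [-0.6006 -0.4459 0.1318]·P = 0.0189
Cramer: x(z) = -0.0353+0.4474z;  y(z) = 0.0052-0.3070z
into |P−O₁|² = l²: 1.2944z² + 0.1500z + -0.0886 = 0;  Δ = 0.4810;  z = -0.3258 or 0.2100 → z<0 root = -0.3258
x = -0.1811, y = 0.1052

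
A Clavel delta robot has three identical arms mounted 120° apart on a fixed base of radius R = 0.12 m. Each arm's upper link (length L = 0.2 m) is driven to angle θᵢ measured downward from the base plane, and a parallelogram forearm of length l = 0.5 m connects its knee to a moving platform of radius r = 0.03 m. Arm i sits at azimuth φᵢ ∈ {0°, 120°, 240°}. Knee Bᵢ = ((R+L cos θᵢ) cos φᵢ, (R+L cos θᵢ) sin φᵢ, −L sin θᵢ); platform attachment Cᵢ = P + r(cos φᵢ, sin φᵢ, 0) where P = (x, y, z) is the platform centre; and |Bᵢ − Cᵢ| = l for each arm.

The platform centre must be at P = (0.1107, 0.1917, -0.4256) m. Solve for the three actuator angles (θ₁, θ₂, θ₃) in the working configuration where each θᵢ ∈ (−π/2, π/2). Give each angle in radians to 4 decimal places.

rotate P by −φ1: (0.1107, 0.1917, -0.4256)
  A=-0.0207, B=-0.4256, C=(l²−L²−A²−y'²−z²)/(2L)=-0.0208
  √(A²+B²)=0.4261;  θ1 = -1.6194+1.6196 ≈ 0.0002
φ2=120.0° → target in arm frame (0.1107, -0.1917)
  A cos θ + B sin θ = C:  -0.0207·cos θ + -0.4256·sin θ = -0.0208
  θ2 = atan2(B,A) + arccos(C/0.4261) = 0.0003
φ3=240.0° → target in arm frame (-0.2214, 0.0000)
  e−x'=0.3114;  (l²−L²−(e−x')²−y'²−z²)/2L = -0.1702
  √(A²+B²)=0.5273;  θ3 = -0.9392+1.8995 ≈ 0.9603

θ₁ = 0.0002, θ₂ = 0.0003, θ₃ = 0.9603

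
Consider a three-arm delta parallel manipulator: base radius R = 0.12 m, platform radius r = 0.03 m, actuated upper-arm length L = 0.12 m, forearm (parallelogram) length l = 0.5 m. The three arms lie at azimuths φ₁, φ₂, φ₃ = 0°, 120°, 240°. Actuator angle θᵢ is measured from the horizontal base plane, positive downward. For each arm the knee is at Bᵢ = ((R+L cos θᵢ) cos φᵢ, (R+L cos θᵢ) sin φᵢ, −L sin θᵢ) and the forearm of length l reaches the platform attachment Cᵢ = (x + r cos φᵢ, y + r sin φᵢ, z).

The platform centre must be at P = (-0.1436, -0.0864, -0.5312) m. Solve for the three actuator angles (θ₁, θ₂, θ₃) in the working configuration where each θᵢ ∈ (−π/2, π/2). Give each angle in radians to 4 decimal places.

θ₁ = 1.3087, θ₂ = 0.8726, θ₃ = 0.3490

arm 1 (φ=0.0°): x'=-0.1436, y'=-0.0864
  A cos θ + B sin θ = C:  0.2336·cos θ + -0.5312·sin θ = -0.4525
  γ=atan2(-0.5312,0.2336)=-1.1565;  ψ=arccos(-0.7798)=2.4652;  θ1=γ+ψ≈1.3087
arm 2 (φ=120.0°): x'=-0.0030, y'=0.1676
  A cos θ + B sin θ = C:  0.0930·cos θ + -0.5312·sin θ = -0.3471
  γ=atan2(-0.5312,0.0930)=-1.3974;  ψ=arccos(-0.6436)=2.2700;  θ2=γ+ψ≈0.8726
arm 3 (φ=240.0°): x'=0.1466, y'=-0.0812
  A cos θ + B sin θ = C:  -0.0566·cos θ + -0.5312·sin θ = -0.2349
  γ=atan2(-0.5312,-0.0566)=-1.6770;  ψ=arccos(-0.4396)=2.0260;  θ3=γ+ψ≈0.3490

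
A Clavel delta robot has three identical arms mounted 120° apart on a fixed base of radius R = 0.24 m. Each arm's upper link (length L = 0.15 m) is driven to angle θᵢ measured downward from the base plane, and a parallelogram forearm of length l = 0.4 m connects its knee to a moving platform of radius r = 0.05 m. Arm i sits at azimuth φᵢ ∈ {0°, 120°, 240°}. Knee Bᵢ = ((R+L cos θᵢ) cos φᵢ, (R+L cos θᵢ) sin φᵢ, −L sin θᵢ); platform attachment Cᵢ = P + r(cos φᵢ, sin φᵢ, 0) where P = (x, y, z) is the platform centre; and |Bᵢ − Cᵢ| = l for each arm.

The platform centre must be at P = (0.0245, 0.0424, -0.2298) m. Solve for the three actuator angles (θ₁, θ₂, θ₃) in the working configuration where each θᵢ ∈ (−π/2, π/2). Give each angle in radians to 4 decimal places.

θ₁ = -0.0878, θ₂ = -0.0875, θ₃ = 0.5239

arm 1 (φ=0.0°): x'=0.0245, y'=0.0424
  A cos θ + B sin θ = C:  0.1655·cos θ + -0.2298·sin θ = 0.1850
  γ=atan2(-0.2298,0.1655)=-0.9466;  ψ=arccos(0.6533)=0.8588;  θ1=γ+ψ≈-0.0878
rotate P by −φ2: (0.0245, -0.0424, -0.2298)
  A=0.1655, B=-0.2298, C=(l²−L²−A²−y'²−z²)/(2L)=0.1850
  θ2 = atan2(B,A) + arccos(C/0.2832) = -0.0875
rotate P by −φ3: (-0.0490, 0.0000, -0.2298)
  e−x'=0.2390;  (l²−L²−(e−x')²−y'²−z²)/2L = 0.0920
  θ3 = atan2(B,A) + arccos(C/0.3315) = 0.5239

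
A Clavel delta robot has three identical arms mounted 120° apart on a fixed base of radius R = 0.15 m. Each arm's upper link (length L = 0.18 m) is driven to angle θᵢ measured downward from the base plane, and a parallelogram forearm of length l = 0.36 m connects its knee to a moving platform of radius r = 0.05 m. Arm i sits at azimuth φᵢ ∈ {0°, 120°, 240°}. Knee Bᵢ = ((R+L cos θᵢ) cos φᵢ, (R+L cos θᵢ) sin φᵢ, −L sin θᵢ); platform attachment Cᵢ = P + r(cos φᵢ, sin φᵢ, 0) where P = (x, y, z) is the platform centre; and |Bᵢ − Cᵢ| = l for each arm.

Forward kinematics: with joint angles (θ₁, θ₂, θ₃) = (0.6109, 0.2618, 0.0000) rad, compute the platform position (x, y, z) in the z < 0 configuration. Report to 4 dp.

(-0.0653, -0.0280, -0.2793)

φ1=0.0°: virtual centre (0.2474, 0.0000, -0.1032), radius l
O2 = (0.2739·cos120.0°, 0.2739·sin120.0°, -0.0466) = (-0.1369, 0.2372, -0.0466)
φ3=240.0°: virtual centre (-0.1400, -0.2425, 0.0000), radius l
eliminate P² terms by subtracting sphere 1 from 2 and 3
plane₁₂: -0.7688x+0.4744y+0.1133z = 0.0053
det = 0.7404;  x = -0.0076+0.2065z,  y = -0.0012+0.0958z
quadratic in z: (1.0518)z²+(0.1009)z+(-0.0539)=0, √Δ=0.4867 → z ∈ {-0.2793, 0.1834}; z = -0.2793 (taking z<0)
x = -0.0653, y = -0.0280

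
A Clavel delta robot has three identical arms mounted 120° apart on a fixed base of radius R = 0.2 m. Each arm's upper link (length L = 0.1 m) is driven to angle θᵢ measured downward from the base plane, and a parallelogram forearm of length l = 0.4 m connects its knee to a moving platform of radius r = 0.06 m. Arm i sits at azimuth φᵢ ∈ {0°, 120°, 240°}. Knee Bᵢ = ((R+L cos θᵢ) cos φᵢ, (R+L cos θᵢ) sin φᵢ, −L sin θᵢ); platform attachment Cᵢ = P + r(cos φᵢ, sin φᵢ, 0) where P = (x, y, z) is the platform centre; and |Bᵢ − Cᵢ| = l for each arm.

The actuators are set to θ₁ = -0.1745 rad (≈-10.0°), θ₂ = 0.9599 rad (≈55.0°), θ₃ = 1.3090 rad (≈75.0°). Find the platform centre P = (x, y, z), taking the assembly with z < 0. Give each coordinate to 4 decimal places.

φ1=0.0°: virtual centre (0.2385, 0.0000, 0.0174), radius l
φ2=120.0°: virtual centre (-0.0987, 0.1709, -0.0819), radius l
O3 = (0.1659·cos240.0°, 0.1659·sin240.0°, -0.0966) = (-0.0829, -0.1437, -0.0966)
eliminate P² terms by subtracting sphere 1 from 2 and 3
[-0.6743 0.3418 -0.1985]·P = -0.0115;  [-0.6428 -0.2873 -0.2279]·P = -0.0203
det = 0.4135;  x = 0.0248+-0.3264z,  y = 0.0153+-0.0630z
quadratic in z: (1.1105)z²+(0.1028)z+(-0.1138)=0, √Δ=0.7184 → z ∈ {-0.3698, 0.2772}; z = -0.3698 (taking z<0)
x = 0.1455, y = 0.0385

(0.1455, 0.0385, -0.3698)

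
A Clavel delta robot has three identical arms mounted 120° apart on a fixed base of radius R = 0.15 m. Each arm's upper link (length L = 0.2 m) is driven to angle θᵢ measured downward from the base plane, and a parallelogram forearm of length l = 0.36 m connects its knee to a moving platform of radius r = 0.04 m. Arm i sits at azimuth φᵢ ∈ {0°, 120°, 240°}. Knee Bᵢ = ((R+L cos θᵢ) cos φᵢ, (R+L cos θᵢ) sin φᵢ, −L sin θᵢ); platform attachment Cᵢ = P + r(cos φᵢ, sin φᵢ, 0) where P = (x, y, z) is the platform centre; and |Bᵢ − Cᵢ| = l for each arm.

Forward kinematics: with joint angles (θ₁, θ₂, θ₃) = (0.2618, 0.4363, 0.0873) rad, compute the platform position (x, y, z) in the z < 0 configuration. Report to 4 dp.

arm 1 at φ=0.0°: e+L cos θ1 = 0.3032;  O1 = (0.3032, 0.0000, -0.0518)
φ2=120.0°: virtual centre (-0.1456, 0.2522, -0.0845), radius l
arm 3 at φ=240.0°: e+L cos θ3 = 0.3092;  O3 = (-0.1546, -0.2678, -0.0174)
eliminate P² terms by subtracting sphere 1 from 2 and 3
[-0.8976 0.5045 -0.0655]·P = -0.0026;  [-0.9156 -0.5356 0.0687]·P = 0.0013
det = 0.9427;  x = 0.0008+-0.0005z,  y = -0.0038+0.1290z
into |P−O₁|² = l²: 1.0166z² + 0.1028z + -0.0355 = 0;  Δ = 0.1548;  z = -0.2441 or 0.1429 → z<0 root = -0.2441
x = 0.0009, y = -0.0353

(0.0009, -0.0353, -0.2441)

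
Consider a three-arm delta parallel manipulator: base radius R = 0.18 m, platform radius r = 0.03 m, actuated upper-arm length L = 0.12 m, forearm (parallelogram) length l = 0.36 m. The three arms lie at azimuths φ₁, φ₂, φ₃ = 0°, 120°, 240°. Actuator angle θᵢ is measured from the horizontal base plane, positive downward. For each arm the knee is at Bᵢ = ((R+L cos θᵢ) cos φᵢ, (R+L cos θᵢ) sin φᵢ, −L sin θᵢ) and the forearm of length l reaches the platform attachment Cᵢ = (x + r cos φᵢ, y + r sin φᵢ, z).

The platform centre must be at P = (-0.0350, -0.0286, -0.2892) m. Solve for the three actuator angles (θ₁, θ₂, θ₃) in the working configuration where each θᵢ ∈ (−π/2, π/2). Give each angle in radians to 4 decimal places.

θ₁ = 0.6113, θ₂ = 0.4368, θ₃ = 0.0874

φ1=0.0° → target in arm frame (-0.0350, -0.0286)
  e−x'=0.1850;  (l²−L²−(e−x')²−y'²−z²)/2L = -0.0145
  √(A²+B²)=0.3433;  θ1 = -1.0017+1.6130 ≈ 0.6113
arm 2 (φ=120.0°): x'=-0.0073, y'=0.0446
  A cos θ + B sin θ = C:  0.1573·cos θ + -0.2892·sin θ = 0.0202
  γ=atan2(-0.2892,0.1573)=-1.0727;  ψ=arccos(0.0613)=1.5095;  θ2=γ+ψ≈0.4368
rotate P by −φ3: (0.0423, -0.0160, -0.2892)
  A=0.1077, B=-0.2892, C=(l²−L²−A²−y'²−z²)/(2L)=0.0821
  √(A²+B²)=0.3086;  θ3 = -1.2142+1.3016 ≈ 0.0874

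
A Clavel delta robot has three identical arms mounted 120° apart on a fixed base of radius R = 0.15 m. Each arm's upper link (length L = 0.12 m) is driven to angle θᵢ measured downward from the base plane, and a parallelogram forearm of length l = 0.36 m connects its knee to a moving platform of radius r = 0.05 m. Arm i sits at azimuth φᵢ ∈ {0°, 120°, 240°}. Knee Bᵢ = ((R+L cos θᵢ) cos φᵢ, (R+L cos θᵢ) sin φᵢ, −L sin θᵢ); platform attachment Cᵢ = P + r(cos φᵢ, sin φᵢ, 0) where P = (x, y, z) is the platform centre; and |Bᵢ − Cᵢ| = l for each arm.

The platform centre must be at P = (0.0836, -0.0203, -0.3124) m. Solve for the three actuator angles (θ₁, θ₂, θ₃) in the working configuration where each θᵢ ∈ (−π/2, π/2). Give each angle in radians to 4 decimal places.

φ1=0.0° → target in arm frame (0.0836, -0.0203)
  e−x'=0.0164;  (l²−L²−(e−x')²−y'²−z²)/2L = 0.0705
  √(A²+B²)=0.3128;  θ1 = -1.5183+1.3434 ≈ -0.1749
φ2=120.0° → target in arm frame (-0.0594, -0.0622)
  A=0.1594, B=-0.3124, C=(l²−L²−A²−y'²−z²)/(2L)=-0.0486
  θ2 = atan2(B,A) + arccos(C/0.3507) = 0.6109
arm 3 (φ=240.0°): x'=-0.0242, y'=0.0825
  e−x'=0.1242;  (l²−L²−(e−x')²−y'²−z²)/2L = -0.0193
  γ=atan2(-0.3124,0.1242)=-1.1923;  ψ=arccos(-0.0575)=1.6283;  θ3=γ+ψ≈0.4360

θ₁ = -0.1749, θ₂ = 0.6109, θ₃ = 0.4360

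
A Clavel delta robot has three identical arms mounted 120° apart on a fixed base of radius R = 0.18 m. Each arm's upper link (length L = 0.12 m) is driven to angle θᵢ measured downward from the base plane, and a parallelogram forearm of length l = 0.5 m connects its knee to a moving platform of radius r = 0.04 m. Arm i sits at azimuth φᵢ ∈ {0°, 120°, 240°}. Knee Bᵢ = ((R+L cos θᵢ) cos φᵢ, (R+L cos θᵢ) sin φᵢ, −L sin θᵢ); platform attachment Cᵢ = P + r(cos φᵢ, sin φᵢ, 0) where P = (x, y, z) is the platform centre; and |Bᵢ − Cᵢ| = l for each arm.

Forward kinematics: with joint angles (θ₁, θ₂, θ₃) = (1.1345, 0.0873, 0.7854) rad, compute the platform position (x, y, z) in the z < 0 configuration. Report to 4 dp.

(-0.1152, 0.0942, -0.4929)

arm 1 at φ=0.0°: (R−r)+L cos θ1 = 0.1907;  O1 = (0.1907, 0.0000, -0.1088)
φ2=120.0°: virtual centre (-0.1298, 0.2248, -0.0105), radius l
O3 = (0.2249·cos240.0°, 0.2249·sin240.0°, -0.0849) = (-0.1124, -0.1947, -0.0849)
eliminate P² terms by subtracting sphere 1 from 2 and 3
plane₁₂: -0.6410x+0.4495y+0.1966z = 0.0193
Cramer: x(z) = -0.0226+0.1878z;  y(z) = 0.0106-0.1696z
quadratic in z: (1.0640)z²+(0.1338)z+(-0.1926)=0, √Δ=0.9151 → z ∈ {-0.4929, 0.3672}; z = -0.4929 (taking z<0)
x = -0.1152, y = 0.0942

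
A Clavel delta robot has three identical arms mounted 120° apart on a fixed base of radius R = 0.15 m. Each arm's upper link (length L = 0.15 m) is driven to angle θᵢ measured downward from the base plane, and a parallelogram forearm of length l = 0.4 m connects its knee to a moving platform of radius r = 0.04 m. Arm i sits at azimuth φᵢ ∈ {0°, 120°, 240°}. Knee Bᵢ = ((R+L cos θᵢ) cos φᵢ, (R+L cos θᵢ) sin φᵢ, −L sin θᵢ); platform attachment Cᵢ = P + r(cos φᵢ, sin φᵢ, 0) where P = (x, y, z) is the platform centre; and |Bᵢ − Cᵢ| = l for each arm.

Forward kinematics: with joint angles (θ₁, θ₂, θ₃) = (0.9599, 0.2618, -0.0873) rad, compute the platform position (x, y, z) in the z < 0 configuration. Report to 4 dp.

φ1=0.0°: virtual centre (0.1960, 0.0000, -0.1229), radius l
centre 2 = (0.2549·cos120.0°, 0.2549·sin120.0°, -0.0388) = (-0.1274, 0.2207, -0.0388)
φ3=240.0°: virtual centre (-0.1297, -0.2247, 0.0131), radius l
subtract pairs → two planes through P
[-0.6470 0.4415 0.1681]·P = 0.0129;  [-0.6515 -0.4493 0.2719]·P = 0.0139
det = 0.5783;  x = -0.0207+0.3382z,  y = -0.0010+0.1148z
into |P−centre ₁|² = l²: 1.1275z² + 0.0989z + -0.0979 = 0;  Δ = 0.4514;  z = -0.3418 or 0.2541 → z<0 root = -0.3418
x = -0.1363, y = -0.0403

(-0.1363, -0.0403, -0.3418)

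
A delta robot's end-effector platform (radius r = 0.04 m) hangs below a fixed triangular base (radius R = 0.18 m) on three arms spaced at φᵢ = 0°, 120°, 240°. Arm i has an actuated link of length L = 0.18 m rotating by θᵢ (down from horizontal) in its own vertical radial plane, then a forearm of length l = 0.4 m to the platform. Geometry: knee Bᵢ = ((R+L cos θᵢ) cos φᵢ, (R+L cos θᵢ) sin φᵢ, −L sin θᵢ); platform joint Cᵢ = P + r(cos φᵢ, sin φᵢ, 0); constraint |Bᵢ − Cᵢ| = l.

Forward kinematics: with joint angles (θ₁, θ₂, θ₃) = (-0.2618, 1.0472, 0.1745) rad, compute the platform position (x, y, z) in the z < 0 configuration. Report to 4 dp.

arm 1 at φ=0.0°: (R−r)+L cos θ1 = 0.3139;  S1 = (0.3139, 0.0000, 0.0466)
φ2=120.0°: virtual centre (-0.1150, 0.1992, -0.1559), radius l
arm 3 at φ=240.0°: (R−r)+L cos θ3 = 0.3173;  S3 = (-0.1586, -0.2748, -0.0313)
|S₂|²−|S₁|² = -0.0235;  |S₃|²−|S₁|² = 0.0010
[-0.8577 0.3984 -0.4049]·P = -0.0235;  [-0.9450 -0.5495 -0.1557]·P = 0.0010
Cramer: x(z) = 0.0148-0.3356z;  y(z) = -0.0271+0.2939z
into |P−S₁|² = l²: 1.1990z² + 0.0916z + -0.0676 = 0;  Δ = 0.3328;  z = -0.2788 or 0.2023 → z<0 root = -0.2788
x = 0.1083, y = -0.1091

(0.1083, -0.1091, -0.2788)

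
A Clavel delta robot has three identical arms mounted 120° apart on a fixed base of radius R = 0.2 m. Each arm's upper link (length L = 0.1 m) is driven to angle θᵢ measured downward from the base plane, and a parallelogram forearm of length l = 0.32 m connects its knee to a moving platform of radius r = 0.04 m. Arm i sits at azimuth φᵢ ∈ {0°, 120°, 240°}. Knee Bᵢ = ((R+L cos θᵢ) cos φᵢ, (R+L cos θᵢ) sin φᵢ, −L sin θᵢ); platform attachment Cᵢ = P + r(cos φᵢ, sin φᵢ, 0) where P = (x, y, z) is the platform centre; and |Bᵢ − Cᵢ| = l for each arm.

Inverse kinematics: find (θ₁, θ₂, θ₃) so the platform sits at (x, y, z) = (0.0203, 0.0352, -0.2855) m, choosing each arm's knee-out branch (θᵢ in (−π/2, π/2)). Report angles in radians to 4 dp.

arm 1 (φ=0.0°): x'=0.0203, y'=0.0352
  e−x'=0.1397;  (l²−L²−(e−x')²−y'²−z²)/2L = -0.0493
  √(A²+B²)=0.3178;  θ1 = -1.1157+1.7266 ≈ 0.6109
arm 2 (φ=120.0°): x'=0.0203, y'=-0.0352
  e−x'=0.1397;  (l²−L²−(e−x')²−y'²−z²)/2L = -0.0493
  θ2 = atan2(B,A) + arccos(C/0.3178) = 0.6106
arm 3 (φ=240.0°): x'=-0.0406, y'=0.0000
  A=0.2006, B=-0.2855, C=(l²−L²−A²−y'²−z²)/(2L)=-0.1468
  √(A²+B²)=0.3489;  θ3 = -0.9582+2.0051 ≈ 1.0468

θ₁ = 0.6109, θ₂ = 0.6106, θ₃ = 1.0468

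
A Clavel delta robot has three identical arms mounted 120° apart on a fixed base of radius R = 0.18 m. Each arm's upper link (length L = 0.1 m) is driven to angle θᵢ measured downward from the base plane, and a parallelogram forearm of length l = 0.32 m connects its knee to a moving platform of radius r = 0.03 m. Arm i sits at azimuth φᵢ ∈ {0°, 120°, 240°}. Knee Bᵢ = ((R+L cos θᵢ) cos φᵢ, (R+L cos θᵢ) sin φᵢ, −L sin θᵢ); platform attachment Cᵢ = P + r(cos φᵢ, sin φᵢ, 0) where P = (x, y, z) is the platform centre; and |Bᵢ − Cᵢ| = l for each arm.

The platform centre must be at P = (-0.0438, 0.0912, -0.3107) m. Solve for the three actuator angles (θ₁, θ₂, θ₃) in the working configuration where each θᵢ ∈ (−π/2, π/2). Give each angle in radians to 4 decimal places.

θ₁ = 1.3094, θ₂ = 0.2620, θ₃ = 1.3961

arm 1 (φ=0.0°): x'=-0.0438, y'=0.0912
  A=0.1938, B=-0.3107, C=(l²−L²−A²−y'²−z²)/(2L)=-0.2501
  γ=atan2(-0.3107,0.1938)=-1.0131;  ψ=arccos(-0.6829)=2.3225;  θ1=γ+ψ≈1.3094
φ2=120.0° → target in arm frame (0.1009, -0.0077)
  A=0.0491, B=-0.3107, C=(l²−L²−A²−y'²−z²)/(2L)=-0.0330
  θ2 = atan2(B,A) + arccos(C/0.3146) = 0.2620
arm 3 (φ=240.0°): x'=-0.0571, y'=-0.0835
  A=0.2071, B=-0.3107, C=(l²−L²−A²−y'²−z²)/(2L)=-0.2700
  √(A²+B²)=0.3734;  θ3 = -0.9829+2.3790 ≈ 1.3961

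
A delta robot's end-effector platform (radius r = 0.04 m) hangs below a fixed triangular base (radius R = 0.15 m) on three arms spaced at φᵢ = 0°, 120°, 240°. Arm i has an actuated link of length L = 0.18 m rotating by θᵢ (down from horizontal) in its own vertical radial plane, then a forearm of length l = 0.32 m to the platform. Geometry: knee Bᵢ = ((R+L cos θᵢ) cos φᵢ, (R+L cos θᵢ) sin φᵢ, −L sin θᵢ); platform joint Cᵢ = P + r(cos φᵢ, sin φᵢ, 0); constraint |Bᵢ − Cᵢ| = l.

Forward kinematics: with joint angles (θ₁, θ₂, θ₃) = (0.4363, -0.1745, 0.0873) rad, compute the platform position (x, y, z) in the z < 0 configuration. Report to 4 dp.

O1 = (0.2731·cos0.0°, 0.2731·sin0.0°, -0.0761) = (0.2731, 0.0000, -0.0761)
O2 = (0.2873·cos120.0°, 0.2873·sin120.0°, 0.0313) = (-0.1436, 0.2488, 0.0313)
arm 3 at φ=240.0°: e+L cos θ3 = 0.2893;  O3 = (-0.1447, -0.2506, -0.0157)
eliminate P² terms by subtracting sphere 1 from 2 and 3
plane₁₂: -0.8335x+0.4976y+0.2146z = 0.0031
Cramer: x(z) = -0.0040+0.2011z;  y(z) = -0.0004-0.0944z
into |P−O₁|² = l²: 1.0494z² + 0.0407z + -0.0198 = 0;  Δ = 0.0848;  z = -0.1582 or 0.1194 → z<0 root = -0.1582
x = -0.0358, y = 0.0145

(-0.0358, 0.0145, -0.1582)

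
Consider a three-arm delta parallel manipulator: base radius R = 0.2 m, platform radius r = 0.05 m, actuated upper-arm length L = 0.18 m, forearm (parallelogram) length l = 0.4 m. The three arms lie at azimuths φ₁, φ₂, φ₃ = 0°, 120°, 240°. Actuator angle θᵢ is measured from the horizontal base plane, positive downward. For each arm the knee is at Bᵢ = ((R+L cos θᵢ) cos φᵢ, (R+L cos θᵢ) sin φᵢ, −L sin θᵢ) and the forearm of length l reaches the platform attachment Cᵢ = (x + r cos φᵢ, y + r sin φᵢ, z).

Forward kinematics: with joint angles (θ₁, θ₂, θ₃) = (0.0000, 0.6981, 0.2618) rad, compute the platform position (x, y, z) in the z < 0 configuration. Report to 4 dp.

φ1=0.0°: virtual centre (0.3300, 0.0000, 0.0000), radius l
centre 2 = (0.2879·cos120.0°, 0.2879·sin120.0°, -0.1157) = (-0.1439, 0.2493, -0.1157)
φ3=240.0°: virtual centre (-0.1619, -0.2805, -0.0466), radius l
subtract pairs → two planes through P
[-0.9479 0.4986 -0.2314]·P = -0.0126;  [-0.9839 -0.5610 -0.0932]·P = -0.0018
Cramer: x(z) = 0.0078-0.1724z;  y(z) = -0.0105+0.1363z
quadratic in z: (1.0483)z²+(0.1082)z+(-0.0561)=0, √Δ=0.4969 → z ∈ {-0.2886, 0.1854}; z = -0.2886 (taking z<0)
x = 0.0576, y = -0.0498

(0.0576, -0.0498, -0.2886)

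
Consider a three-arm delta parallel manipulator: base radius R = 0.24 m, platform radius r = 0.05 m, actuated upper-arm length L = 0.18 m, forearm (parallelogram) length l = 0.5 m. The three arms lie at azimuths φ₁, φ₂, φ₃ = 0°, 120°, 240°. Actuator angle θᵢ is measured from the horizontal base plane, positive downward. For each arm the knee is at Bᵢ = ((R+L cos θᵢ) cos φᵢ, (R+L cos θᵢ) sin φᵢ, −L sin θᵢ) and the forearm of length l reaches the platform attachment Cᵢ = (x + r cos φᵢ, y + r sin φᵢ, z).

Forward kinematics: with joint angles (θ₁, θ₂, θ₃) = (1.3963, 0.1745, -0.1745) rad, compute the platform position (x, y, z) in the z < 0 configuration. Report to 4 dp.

(-0.2346, -0.0373, -0.3793)

O1 = (0.2213·cos0.0°, 0.2213·sin0.0°, -0.1773) = (0.2213, 0.0000, -0.1773)
arm 2 at φ=120.0°: ρ2 = 0.3673;  O2 = (-0.1836, 0.3181, -0.0313)
O3 = (0.3673·cos240.0°, 0.3673·sin240.0°, 0.0313) = (-0.1836, -0.3181, 0.0313)
eliminate P² terms by subtracting sphere 1 from 2 and 3
plane₁₂: -0.8098x+0.6361y+0.2920z = 0.0555
det = 1.0302;  x = -0.0685+0.4378z,  y = 0.0000+0.0983z
into |P−O₁|² = l²: 1.2013z² + 0.1008z + -0.1346 = 0;  Δ = 0.6570;  z = -0.3793 or 0.2954 → z<0 root = -0.3793
x = -0.2346, y = -0.0373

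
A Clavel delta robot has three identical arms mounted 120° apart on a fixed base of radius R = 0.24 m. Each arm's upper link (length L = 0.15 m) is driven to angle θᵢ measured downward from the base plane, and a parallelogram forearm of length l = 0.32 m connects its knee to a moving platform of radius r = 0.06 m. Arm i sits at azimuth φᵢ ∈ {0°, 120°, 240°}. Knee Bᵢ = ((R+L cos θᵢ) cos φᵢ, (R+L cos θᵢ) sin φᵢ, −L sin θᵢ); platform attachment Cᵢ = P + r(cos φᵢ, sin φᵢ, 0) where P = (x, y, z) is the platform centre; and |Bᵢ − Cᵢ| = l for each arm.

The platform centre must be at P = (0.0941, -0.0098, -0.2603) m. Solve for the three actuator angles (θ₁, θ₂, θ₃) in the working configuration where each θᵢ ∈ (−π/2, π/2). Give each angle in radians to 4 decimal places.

θ₁ = 0.2619, θ₂ = 1.2216, θ₃ = 1.1348

arm 1 (φ=0.0°): x'=0.0941, y'=-0.0098
  A=0.0859, B=-0.2603, C=(l²−L²−A²−y'²−z²)/(2L)=0.0156
  θ1 = atan2(B,A) + arccos(C/0.2741) = 0.2619
rotate P by −φ2: (-0.0555, -0.0766, -0.2603)
  A cos θ + B sin θ = C:  0.2355·cos θ + -0.2603·sin θ = -0.1640
  θ2 = atan2(B,A) + arccos(C/0.3510) = 1.2216
arm 3 (φ=240.0°): x'=-0.0386, y'=0.0864
  A cos θ + B sin θ = C:  0.2186·cos θ + -0.2603·sin θ = -0.1436
  θ3 = atan2(B,A) + arccos(C/0.3399) = 1.1348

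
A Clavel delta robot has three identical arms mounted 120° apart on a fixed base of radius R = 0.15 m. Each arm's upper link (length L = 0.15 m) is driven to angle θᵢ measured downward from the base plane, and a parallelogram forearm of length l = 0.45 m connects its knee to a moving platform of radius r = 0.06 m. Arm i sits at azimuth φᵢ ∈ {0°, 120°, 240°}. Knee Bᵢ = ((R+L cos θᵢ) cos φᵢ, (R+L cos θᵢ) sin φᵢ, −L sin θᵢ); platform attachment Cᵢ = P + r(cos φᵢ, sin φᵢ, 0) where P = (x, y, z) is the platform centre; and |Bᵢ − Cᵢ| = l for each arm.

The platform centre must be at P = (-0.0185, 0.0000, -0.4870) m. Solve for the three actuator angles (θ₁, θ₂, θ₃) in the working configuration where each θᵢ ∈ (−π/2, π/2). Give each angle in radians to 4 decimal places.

θ₁ = 0.6979, θ₂ = 0.6108, θ₃ = 0.6108

φ1=0.0° → target in arm frame (-0.0185, 0.0000)
  A=0.1085, B=-0.4870, C=(l²−L²−A²−y'²−z²)/(2L)=-0.2298
  √(A²+B²)=0.4989;  θ1 = -1.3516+2.0495 ≈ 0.6979
arm 2 (φ=120.0°): x'=0.0092, y'=0.0160
  A=0.0808, B=-0.4870, C=(l²−L²−A²−y'²−z²)/(2L)=-0.2132
  √(A²+B²)=0.4936;  θ2 = -1.4065+2.0173 ≈ 0.6108
arm 3 (φ=240.0°): x'=0.0093, y'=-0.0160
  A cos θ + B sin θ = C:  0.0807·cos θ + -0.4870·sin θ = -0.2132
  θ3 = atan2(B,A) + arccos(C/0.4936) = 0.6108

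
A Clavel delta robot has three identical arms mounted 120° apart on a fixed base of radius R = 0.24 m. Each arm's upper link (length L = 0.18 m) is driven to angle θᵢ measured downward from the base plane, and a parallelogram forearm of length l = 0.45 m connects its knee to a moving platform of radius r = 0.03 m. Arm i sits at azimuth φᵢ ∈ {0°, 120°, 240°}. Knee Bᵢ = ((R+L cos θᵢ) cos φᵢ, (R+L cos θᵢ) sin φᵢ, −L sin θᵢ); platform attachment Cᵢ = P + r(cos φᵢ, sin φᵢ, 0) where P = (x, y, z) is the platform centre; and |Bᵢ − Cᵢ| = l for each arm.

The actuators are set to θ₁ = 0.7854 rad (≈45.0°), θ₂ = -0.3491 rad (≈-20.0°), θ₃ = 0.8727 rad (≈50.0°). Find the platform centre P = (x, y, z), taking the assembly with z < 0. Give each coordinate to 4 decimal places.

(-0.0552, 0.1182, -0.3130)

φ1=0.0°: virtual centre (0.3373, 0.0000, -0.1273), radius l
O2 = (0.3791·cos120.0°, 0.3791·sin120.0°, 0.0616) = (-0.1896, 0.3283, 0.0616)
φ3=240.0°: virtual centre (-0.1628, -0.2821, -0.1379), radius l
eliminate P² terms by subtracting sphere 1 from 2 and 3
linear system: -1.0537x+0.6567y = 0.0176−0.3777z; -1.0003x+-0.5641y = -0.0049−-0.0212z
det = 1.2513;  x = -0.0054+0.1591z,  y = 0.0182+-0.3198z
into |P−O₁|² = l²: 1.1276z² + 0.1339z + -0.0686 = 0;  Δ = 0.3272;  z = -0.3130 or 0.1943 → z<0 root = -0.3130
x = -0.0552, y = 0.1182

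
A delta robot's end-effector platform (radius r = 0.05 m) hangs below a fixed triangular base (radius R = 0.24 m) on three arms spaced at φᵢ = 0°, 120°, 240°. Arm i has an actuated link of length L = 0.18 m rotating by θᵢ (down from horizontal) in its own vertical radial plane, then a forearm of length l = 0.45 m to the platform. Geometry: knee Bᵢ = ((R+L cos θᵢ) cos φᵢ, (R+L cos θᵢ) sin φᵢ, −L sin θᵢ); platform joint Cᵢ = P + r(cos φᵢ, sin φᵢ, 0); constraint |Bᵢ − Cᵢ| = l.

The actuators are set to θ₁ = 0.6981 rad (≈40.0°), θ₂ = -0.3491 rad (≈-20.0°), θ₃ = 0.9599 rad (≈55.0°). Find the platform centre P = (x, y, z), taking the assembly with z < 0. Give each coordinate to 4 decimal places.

arm 1 at φ=0.0°: (R−r)+L cos θ1 = 0.3279;  O1 = (0.3279, 0.0000, -0.1157)
arm 2 at φ=120.0°: (R−r)+L cos θ2 = 0.3591;  O2 = (-0.1796, 0.3110, 0.0616)
O3 = (0.2932·cos240.0°, 0.2932·sin240.0°, -0.1474) = (-0.1466, -0.2540, -0.1474)
subtract pairs → two planes through P
[-1.0149 0.6221 0.3545]·P = 0.0119;  [-0.9490 -0.5079 -0.0635]·P = -0.0132
det = 1.1059;  x = 0.0020+0.1271z,  y = 0.0223+-0.3625z
into |P−O₁|² = l²: 1.1476z² + 0.1324z + -0.0824 = 0;  Δ = 0.3957;  z = -0.3317 or 0.2164 → z<0 root = -0.3317
x = -0.0402, y = 0.1425

(-0.0402, 0.1425, -0.3317)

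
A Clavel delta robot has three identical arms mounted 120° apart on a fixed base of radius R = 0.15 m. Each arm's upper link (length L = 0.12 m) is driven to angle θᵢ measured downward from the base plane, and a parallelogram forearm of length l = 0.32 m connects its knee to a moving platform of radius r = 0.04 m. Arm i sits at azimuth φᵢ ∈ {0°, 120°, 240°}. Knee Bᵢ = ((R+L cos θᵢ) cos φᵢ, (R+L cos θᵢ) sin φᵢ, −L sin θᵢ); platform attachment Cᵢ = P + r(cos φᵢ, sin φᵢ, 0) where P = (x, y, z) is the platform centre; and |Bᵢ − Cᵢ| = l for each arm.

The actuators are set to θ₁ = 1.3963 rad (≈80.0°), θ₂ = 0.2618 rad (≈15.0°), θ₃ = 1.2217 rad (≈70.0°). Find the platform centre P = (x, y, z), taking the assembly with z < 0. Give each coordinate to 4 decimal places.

centre 1 = (0.1308·cos0.0°, 0.1308·sin0.0°, -0.1182) = (0.1308, 0.0000, -0.1182)
φ2=120.0°: virtual centre (-0.1130, 0.1956, -0.0311), radius l
centre 3 = (0.1510·cos240.0°, 0.1510·sin240.0°, -0.1128) = (-0.0755, -0.1308, -0.1128)
subtract pairs → two planes through P
plane₁₂: -0.4876x+0.3913y+0.1742z = 0.0209
det = 0.2890;  x = -0.0250+0.1724z,  y = 0.0224+-0.2305z
into |P−centre ₁|² = l²: 1.0828z² + 0.1723z + -0.0637 = 0;  Δ = 0.3055;  z = -0.3348 or 0.1756 → z<0 root = -0.3348
x = -0.0827, y = 0.0995

(-0.0827, 0.0995, -0.3348)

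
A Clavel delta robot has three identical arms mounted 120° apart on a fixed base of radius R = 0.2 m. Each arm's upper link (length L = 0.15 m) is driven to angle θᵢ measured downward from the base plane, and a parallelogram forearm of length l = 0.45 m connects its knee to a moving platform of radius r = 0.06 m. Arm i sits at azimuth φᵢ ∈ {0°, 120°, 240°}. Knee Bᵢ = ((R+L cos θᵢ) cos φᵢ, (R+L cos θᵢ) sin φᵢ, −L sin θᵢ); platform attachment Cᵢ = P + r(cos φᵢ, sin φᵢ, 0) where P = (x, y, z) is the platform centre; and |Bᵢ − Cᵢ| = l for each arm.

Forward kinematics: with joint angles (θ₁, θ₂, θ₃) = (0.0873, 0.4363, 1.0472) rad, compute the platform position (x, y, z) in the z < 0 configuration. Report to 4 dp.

(0.1045, 0.0922, -0.4129)

φ1=0.0°: virtual centre (0.2894, 0.0000, -0.0131), radius l
S2 = (0.2759·cos120.0°, 0.2759·sin120.0°, -0.0634) = (-0.1380, 0.2390, -0.0634)
φ3=240.0°: virtual centre (-0.1075, -0.1862, -0.1299), radius l
|S₂|²−|S₁|² = -0.0038;  |S₃|²−|S₁|² = -0.0208
linear system: -0.8548x+0.4780y = -0.0038−-0.1006z; -0.7939x+-0.3724y = -0.0208−-0.2337z
Cramer: x(z) = 0.0163-0.2138z;  y(z) = 0.0212-0.1718z
quadratic in z: (1.0752)z²+(0.1356)z+(-0.1273)=0, √Δ=0.7522 → z ∈ {-0.4129, 0.2867}; z = -0.4129 (taking z<0)
x = 0.1045, y = 0.0922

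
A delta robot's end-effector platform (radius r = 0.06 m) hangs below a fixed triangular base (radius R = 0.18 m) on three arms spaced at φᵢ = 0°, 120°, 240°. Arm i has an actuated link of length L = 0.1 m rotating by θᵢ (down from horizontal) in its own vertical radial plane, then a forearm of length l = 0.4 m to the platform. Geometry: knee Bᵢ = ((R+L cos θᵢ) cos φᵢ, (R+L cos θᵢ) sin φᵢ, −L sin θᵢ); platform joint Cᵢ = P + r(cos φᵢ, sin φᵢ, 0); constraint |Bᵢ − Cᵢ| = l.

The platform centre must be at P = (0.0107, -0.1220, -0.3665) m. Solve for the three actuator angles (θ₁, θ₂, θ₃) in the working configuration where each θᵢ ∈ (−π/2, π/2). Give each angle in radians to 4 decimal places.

arm 1 (φ=0.0°): x'=0.0107, y'=-0.1220
  A=0.1093, B=-0.3665, C=(l²−L²−A²−y'²−z²)/(2L)=-0.0558
  γ=atan2(-0.3665,0.1093)=-1.2810;  ψ=arccos(-0.1458)=1.7171;  θ1=γ+ψ≈0.4362
φ2=120.0° → target in arm frame (-0.1110, 0.0517)
  A=0.2310, B=-0.3665, C=(l²−L²−A²−y'²−z²)/(2L)=-0.2018
  √(A²+B²)=0.4332;  θ2 = -1.0084+2.0554 ≈ 1.0470
arm 3 (φ=240.0°): x'=0.1003, y'=0.0703
  A=0.0197, B=-0.3665, C=(l²−L²−A²−y'²−z²)/(2L)=0.0518
  γ=atan2(-0.3665,0.0197)=-1.5171;  ψ=arccos(0.1410)=1.4293;  θ3=γ+ψ≈-0.0878

θ₁ = 0.4362, θ₂ = 1.0470, θ₃ = -0.0878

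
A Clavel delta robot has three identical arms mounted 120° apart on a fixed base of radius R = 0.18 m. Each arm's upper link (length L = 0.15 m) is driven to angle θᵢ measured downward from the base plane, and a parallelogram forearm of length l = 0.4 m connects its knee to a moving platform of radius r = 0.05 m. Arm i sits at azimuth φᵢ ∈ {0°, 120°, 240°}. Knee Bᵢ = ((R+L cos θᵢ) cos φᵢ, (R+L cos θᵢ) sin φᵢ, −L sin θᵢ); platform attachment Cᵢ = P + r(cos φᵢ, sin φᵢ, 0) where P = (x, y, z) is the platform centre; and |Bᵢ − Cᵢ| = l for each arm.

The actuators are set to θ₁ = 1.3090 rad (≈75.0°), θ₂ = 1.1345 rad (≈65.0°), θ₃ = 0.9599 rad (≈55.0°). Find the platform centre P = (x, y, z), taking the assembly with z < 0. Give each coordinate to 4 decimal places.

(-0.0439, -0.0247, -0.4828)

φ1=0.0°: virtual centre (0.1688, 0.0000, -0.1449), radius l
centre 2 = (0.1934·cos120.0°, 0.1934·sin120.0°, -0.1359) = (-0.0967, 0.1675, -0.1359)
φ3=240.0°: virtual centre (-0.1080, -0.1871, -0.1229), radius l
|centre ₂|²−|centre ₁|² = 0.0064;  |centre ₃|²−|centre ₁|² = 0.0123
plane₁₂: -0.5310x+0.3350y+0.0179z = 0.0064
Cramer: x(z) = -0.0169+0.0558z;  y(z) = -0.0078+0.0351z
quadratic in z: (1.0043)z²+(0.2685)z+(-0.1044)=0, √Δ=0.7012 → z ∈ {-0.4828, 0.2154}; z = -0.4828 (taking z<0)
x = -0.0439, y = -0.0247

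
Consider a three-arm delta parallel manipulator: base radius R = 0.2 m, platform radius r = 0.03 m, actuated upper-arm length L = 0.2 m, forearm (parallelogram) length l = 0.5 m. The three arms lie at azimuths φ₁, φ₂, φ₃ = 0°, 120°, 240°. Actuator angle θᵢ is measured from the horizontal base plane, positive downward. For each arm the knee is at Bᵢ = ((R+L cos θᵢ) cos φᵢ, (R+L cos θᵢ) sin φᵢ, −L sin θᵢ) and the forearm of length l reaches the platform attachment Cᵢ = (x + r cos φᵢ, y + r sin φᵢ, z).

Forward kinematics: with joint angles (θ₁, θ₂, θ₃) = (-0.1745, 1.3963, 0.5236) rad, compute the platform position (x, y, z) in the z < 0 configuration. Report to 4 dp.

(0.1988, -0.1619, -0.4074)

centre 1 = (0.3670·cos0.0°, 0.3670·sin0.0°, 0.0347) = (0.3670, 0.0000, 0.0347)
centre 2 = (0.2047·cos120.0°, 0.2047·sin120.0°, -0.1970) = (-0.1024, 0.1773, -0.1970)
centre 3 = (0.3432·cos240.0°, 0.3432·sin240.0°, -0.1000) = (-0.1716, -0.2972, -0.1000)
|centre ₂|²−|centre ₁|² = -0.0552;  |centre ₃|²−|centre ₁|² = -0.0081
linear system: -0.9386x+0.3546y = -0.0552−-0.4634z; -1.0771x+-0.5944y = -0.0081−-0.2694z
det = 0.9399;  x = 0.0379+-0.3947z,  y = -0.0551+0.2619z
quadratic in z: (1.2244)z²+(0.1614)z+(-0.1375)=0, √Δ=0.8363 → z ∈ {-0.4074, 0.2756}; z = -0.4074 (taking z<0)
x = 0.1988, y = -0.1619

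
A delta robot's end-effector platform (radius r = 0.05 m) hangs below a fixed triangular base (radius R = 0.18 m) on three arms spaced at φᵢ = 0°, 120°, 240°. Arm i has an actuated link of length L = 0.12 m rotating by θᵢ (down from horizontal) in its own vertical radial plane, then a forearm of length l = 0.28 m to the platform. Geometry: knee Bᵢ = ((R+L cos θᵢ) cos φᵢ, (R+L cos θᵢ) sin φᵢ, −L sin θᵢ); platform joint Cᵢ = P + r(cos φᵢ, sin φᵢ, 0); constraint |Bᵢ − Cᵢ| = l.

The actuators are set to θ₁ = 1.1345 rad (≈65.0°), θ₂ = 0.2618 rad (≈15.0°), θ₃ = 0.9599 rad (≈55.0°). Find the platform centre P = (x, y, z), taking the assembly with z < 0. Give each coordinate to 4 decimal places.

φ1=0.0°: virtual centre (0.1807, 0.0000, -0.1088), radius l
O2 = (0.2459·cos120.0°, 0.2459·sin120.0°, -0.0311) = (-0.1230, 0.2130, -0.0311)
O3 = (0.1988·cos240.0°, 0.1988·sin240.0°, -0.0983) = (-0.0994, -0.1722, -0.0983)
|O₂|²−|O₁|² = 0.0170;  |O₃|²−|O₁|² = 0.0047
[-0.6073 0.4259 0.1554]·P = 0.0170;  [-0.5603 -0.3444 0.0209]·P = 0.0047
det = 0.4478;  x = -0.0175+0.1394z,  y = 0.0148+-0.1661z
into |P−O₁|² = l²: 1.0470z² + 0.1573z + -0.0271 = 0;  Δ = 0.1381;  z = -0.2526 or 0.1023 → z<0 root = -0.2526
x = -0.0527, y = 0.0568

(-0.0527, 0.0568, -0.2526)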